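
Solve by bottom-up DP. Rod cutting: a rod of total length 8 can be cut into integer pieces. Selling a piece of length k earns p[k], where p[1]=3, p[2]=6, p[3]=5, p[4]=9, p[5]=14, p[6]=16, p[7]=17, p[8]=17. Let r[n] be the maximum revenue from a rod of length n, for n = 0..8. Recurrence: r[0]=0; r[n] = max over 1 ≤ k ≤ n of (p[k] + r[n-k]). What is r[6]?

   n    0    1    2    3    4    5    6    7    8
r[n]    0    3    6    9   12   15   18   21   24

18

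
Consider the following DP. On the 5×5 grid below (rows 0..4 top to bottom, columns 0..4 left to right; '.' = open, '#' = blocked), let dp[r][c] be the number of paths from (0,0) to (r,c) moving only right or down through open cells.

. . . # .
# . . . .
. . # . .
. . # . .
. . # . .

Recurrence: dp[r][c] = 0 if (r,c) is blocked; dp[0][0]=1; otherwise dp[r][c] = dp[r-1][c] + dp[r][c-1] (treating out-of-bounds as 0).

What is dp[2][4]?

r\c   0   1   2   3   4
  0   1   1   1   0   0
  1   0   1   2   2   2
  2   0   1   0   2   4
  3   0   1   0   2   6
  4   0   1   0   2   8

4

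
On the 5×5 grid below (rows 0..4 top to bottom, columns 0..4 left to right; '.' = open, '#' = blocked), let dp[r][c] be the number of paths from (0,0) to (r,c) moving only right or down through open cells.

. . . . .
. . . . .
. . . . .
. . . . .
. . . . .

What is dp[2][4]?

15

r\c   0   1   2   3   4
  0   1   1   1   1   1
  1   1   2   3   4   5
  2   1   3   6  10  15
  3   1   4  10  20  35
  4   1   5  15  35  70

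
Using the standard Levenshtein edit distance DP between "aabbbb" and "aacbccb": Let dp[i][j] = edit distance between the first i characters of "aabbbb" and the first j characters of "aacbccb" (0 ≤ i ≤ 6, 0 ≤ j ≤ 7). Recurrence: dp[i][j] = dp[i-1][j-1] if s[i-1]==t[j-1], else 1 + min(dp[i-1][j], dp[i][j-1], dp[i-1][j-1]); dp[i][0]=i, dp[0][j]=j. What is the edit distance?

3

   ''  a  a  c  b  c  c  b
''  0  1  2  3  4  5  6  7
 a  1  0  1  2  3  4  5  6
 a  2  1  0  1  2  3  4  5
 b  3  2  1  1  1  2  3  4
 b  4  3  2  2  1  2  3  3
 b  5  4  3  3  2  2  3  3
 b  6  5  4  4  3  3  3  3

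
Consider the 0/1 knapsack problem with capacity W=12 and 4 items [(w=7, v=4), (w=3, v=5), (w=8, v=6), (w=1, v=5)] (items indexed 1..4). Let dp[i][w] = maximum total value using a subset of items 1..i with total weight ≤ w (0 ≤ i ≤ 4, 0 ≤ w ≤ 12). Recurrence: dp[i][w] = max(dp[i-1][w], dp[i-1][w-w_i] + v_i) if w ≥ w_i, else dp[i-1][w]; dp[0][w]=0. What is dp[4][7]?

10

i\w   0   1   2   3   4   5   6   7   8   9  10  11  12
  0   0   0   0   0   0   0   0   0   0   0   0   0   0
  1   0   0   0   0   0   0   0   4   4   4   4   4   4
  2   0   0   0   5   5   5   5   5   5   5   9   9   9
  3   0   0   0   5   5   5   5   5   6   6   9  11  11
  4   0   5   5   5  10  10  10  10  10  11  11  14  16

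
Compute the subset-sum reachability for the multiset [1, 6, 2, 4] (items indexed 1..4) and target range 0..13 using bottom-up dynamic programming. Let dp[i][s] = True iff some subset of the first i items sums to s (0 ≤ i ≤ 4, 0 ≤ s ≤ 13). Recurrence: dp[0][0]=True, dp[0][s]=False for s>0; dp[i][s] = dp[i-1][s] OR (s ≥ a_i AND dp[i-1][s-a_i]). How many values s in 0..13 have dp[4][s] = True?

i\s   0   1   2   3   4   5   6   7   8   9  10  11  12  13
  0   T   F   F   F   F   F   F   F   F   F   F   F   F   F
  1   T   T   F   F   F   F   F   F   F   F   F   F   F   F
  2   T   T   F   F   F   F   T   T   F   F   F   F   F   F
  3   T   T   T   T   F   F   T   T   T   T   F   F   F   F
  4   T   T   T   T   T   T   T   T   T   T   T   T   T   T

14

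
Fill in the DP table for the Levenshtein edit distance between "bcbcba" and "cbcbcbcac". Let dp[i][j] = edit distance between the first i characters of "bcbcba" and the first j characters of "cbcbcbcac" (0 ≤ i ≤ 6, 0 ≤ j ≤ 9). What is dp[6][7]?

2

   ''  c  b  c  b  c  b  c  a  c
''  0  1  2  3  4  5  6  7  8  9
 b  1  1  1  2  3  4  5  6  7  8
 c  2  1  2  1  2  3  4  5  6  7
 b  3  2  1  2  1  2  3  4  5  6
 c  4  3  2  1  2  1  2  3  4  5
 b  5  4  3  2  1  2  1  2  3  4
 a  6  5  4  3  2  2  2  2  2  3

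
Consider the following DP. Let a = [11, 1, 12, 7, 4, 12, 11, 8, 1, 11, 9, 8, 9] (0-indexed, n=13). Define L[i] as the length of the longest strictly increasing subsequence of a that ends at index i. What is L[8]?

1

   i    0    1    2    3    4    5    6    7    8    9   10   11   12
a[i]   11    1   12    7    4   12   11    8    1   11    9    8    9
L[i]    1    1    2    2    2    3    3    3    1    4    4    3    4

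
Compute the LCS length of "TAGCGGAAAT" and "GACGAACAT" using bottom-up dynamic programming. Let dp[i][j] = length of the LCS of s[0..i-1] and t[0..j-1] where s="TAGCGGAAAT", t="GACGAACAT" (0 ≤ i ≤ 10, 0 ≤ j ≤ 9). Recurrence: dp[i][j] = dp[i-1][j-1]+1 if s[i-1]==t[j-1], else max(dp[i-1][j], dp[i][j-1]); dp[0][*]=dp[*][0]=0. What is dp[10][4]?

   ''  G  A  C  G  A  A  C  A  T
''  0  0  0  0  0  0  0  0  0  0
 T  0  0  0  0  0  0  0  0  0  1
 A  0  0  1  1  1  1  1  1  1  1
 G  0  1  1  1  2  2  2  2  2  2
 C  0  1  1  2  2  2  2  3  3  3
 G  0  1  1  2  3  3  3  3  3  3
 G  0  1  1  2  3  3  3  3  3  3
 A  0  1  2  2  3  4  4  4  4  4
 A  0  1  2  2  3  4  5  5  5  5
 A  0  1  2  2  3  4  5  5  6  6
 T  0  1  2  2  3  4  5  5  6  7

3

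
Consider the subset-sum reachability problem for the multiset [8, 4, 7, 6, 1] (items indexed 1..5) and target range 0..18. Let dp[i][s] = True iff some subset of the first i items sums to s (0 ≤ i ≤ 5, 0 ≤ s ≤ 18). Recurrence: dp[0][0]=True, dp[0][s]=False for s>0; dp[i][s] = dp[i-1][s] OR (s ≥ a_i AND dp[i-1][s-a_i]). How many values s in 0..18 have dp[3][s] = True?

i\s   0   1   2   3   4   5   6   7   8   9  10  11  12  13  14  15  16  17  18
  0   T   F   F   F   F   F   F   F   F   F   F   F   F   F   F   F   F   F   F
  1   T   F   F   F   F   F   F   F   T   F   F   F   F   F   F   F   F   F   F
  2   T   F   F   F   T   F   F   F   T   F   F   F   T   F   F   F   F   F   F
  3   T   F   F   F   T   F   F   T   T   F   F   T   T   F   F   T   F   F   F
  4   T   F   F   F   T   F   T   T   T   F   T   T   T   T   T   T   F   T   T
  5   T   T   F   F   T   T   T   T   T   T   T   T   T   T   T   T   T   T   T

7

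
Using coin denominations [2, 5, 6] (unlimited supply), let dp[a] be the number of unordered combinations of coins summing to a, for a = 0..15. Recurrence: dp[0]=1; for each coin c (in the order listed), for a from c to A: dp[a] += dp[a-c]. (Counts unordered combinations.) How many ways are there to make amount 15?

after  coin     0     1     2     3     4     5     6     7     8     9    10    11    12    13    14    15
          2     1     0     1     0     1     0     1     0     1     0     1     0     1     0     1     0
          5     1     0     1     0     1     1     1     1     1     1     2     1     2     1     2     2
          6     1     0     1     0     1     1     2     1     2     1     3     2     4     2     4     3

3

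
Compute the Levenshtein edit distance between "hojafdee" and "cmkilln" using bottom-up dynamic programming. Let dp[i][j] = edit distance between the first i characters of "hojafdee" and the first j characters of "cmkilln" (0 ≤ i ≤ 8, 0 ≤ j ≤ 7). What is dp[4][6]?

6

   ''  c  m  k  i  l  l  n
''  0  1  2  3  4  5  6  7
 h  1  1  2  3  4  5  6  7
 o  2  2  2  3  4  5  6  7
 j  3  3  3  3  4  5  6  7
 a  4  4  4  4  4  5  6  7
 f  5  5  5  5  5  5  6  7
 d  6  6  6  6  6  6  6  7
 e  7  7  7  7  7  7  7  7
 e  8  8  8  8  8  8  8  8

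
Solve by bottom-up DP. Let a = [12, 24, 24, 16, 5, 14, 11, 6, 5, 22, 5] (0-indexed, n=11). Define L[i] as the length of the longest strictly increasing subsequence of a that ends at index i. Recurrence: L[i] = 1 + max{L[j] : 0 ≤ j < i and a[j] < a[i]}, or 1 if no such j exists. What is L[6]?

2

   i    0    1    2    3    4    5    6    7    8    9   10
a[i]   12   24   24   16    5   14   11    6    5   22    5
L[i]    1    2    2    2    1    2    2    2    1    3    1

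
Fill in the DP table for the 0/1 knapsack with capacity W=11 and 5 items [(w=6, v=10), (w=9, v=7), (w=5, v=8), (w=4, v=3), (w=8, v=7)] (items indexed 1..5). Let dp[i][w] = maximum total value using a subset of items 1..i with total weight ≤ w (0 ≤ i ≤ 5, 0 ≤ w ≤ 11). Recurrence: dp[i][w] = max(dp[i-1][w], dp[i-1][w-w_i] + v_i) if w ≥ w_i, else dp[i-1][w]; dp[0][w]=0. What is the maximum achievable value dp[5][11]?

i\w   0   1   2   3   4   5   6   7   8   9  10  11
  0   0   0   0   0   0   0   0   0   0   0   0   0
  1   0   0   0   0   0   0  10  10  10  10  10  10
  2   0   0   0   0   0   0  10  10  10  10  10  10
  3   0   0   0   0   0   8  10  10  10  10  10  18
  4   0   0   0   0   3   8  10  10  10  11  13  18
  5   0   0   0   0   3   8  10  10  10  11  13  18

18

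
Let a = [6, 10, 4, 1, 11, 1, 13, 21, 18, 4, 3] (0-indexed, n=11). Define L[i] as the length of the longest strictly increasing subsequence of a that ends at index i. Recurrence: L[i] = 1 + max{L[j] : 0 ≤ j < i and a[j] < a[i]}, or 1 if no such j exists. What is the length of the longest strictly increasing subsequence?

   i    0    1    2    3    4    5    6    7    8    9   10
a[i]    6   10    4    1   11    1   13   21   18    4    3
L[i]    1    2    1    1    3    1    4    5    5    2    2

5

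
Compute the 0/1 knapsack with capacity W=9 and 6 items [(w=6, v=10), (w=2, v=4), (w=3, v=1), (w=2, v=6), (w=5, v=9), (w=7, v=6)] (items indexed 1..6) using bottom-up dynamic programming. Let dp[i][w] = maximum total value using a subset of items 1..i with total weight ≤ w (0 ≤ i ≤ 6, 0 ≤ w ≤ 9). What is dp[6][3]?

6

i\w   0   1   2   3   4   5   6   7   8   9
  0   0   0   0   0   0   0   0   0   0   0
  1   0   0   0   0   0   0  10  10  10  10
  2   0   0   4   4   4   4  10  10  14  14
  3   0   0   4   4   4   5  10  10  14  14
  4   0   0   6   6  10  10  10  11  16  16
  5   0   0   6   6  10  10  10  15  16  19
  6   0   0   6   6  10  10  10  15  16  19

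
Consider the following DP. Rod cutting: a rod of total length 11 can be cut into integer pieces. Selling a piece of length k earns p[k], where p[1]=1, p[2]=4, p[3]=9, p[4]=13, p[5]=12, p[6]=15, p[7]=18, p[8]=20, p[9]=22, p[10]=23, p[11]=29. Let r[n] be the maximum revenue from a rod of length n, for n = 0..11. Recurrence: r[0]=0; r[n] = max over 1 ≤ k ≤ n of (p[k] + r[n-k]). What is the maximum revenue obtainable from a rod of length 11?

   n    0    1    2    3    4    5    6    7    8    9   10   11
r[n]    0    1    4    9   13   14   18   22   26   27   31   35

35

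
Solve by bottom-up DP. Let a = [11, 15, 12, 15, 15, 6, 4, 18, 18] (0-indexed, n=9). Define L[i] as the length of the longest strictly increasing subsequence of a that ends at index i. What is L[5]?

   i    0    1    2    3    4    5    6    7    8
a[i]   11   15   12   15   15    6    4   18   18
L[i]    1    2    2    3    3    1    1    4    4

1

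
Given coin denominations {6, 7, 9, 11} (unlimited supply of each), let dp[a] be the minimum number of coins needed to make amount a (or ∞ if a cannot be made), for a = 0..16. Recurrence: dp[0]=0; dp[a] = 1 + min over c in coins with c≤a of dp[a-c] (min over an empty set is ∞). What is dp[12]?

2

 a  0  1  2  3  4  5  6  7  8  9 10 11 12 13 14 15 16
dp  0  -  -  -  -  -  1  1  -  1  -  1  2  2  2  2  2
(- denotes ∞ / unreachable)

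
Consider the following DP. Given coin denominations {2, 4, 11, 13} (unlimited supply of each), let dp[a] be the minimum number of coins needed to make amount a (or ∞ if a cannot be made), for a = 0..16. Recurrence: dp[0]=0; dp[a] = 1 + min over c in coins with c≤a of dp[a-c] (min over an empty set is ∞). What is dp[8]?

2

 a  0  1  2  3  4  5  6  7  8  9 10 11 12 13 14 15 16
dp  0  -  1  -  1  -  2  -  2  -  3  1  3  1  4  2  4
(- denotes ∞ / unreachable)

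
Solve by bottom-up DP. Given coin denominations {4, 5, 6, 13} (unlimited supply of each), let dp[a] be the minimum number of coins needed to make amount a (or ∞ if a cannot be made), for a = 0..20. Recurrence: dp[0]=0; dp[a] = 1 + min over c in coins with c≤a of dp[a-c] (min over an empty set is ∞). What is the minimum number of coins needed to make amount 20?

 a  0  1  2  3  4  5  6  7  8  9 10 11 12 13 14 15 16 17 18 19 20
dp  0  -  -  -  1  1  1  -  2  2  2  2  2  1  3  3  3  2  2  2  4
(- denotes ∞ / unreachable)

4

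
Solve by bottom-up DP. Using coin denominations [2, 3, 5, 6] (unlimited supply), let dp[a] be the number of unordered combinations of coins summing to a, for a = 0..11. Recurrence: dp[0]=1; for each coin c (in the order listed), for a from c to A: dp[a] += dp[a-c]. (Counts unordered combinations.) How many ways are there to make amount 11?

after  coin     0     1     2     3     4     5     6     7     8     9    10    11
          2     1     0     1     0     1     0     1     0     1     0     1     0
          3     1     0     1     1     1     1     2     1     2     2     2     2
          5     1     0     1     1     1     2     2     2     3     3     4     4
          6     1     0     1     1     1     2     3     2     4     4     5     6

6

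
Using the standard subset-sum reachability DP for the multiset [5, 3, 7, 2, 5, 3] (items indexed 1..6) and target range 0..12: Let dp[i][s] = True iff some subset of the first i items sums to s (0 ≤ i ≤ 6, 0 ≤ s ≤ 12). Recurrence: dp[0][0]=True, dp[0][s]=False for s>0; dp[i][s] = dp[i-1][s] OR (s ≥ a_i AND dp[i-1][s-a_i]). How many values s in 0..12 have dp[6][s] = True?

i\s   0   1   2   3   4   5   6   7   8   9  10  11  12
  0   T   F   F   F   F   F   F   F   F   F   F   F   F
  1   T   F   F   F   F   T   F   F   F   F   F   F   F
  2   T   F   F   T   F   T   F   F   T   F   F   F   F
  3   T   F   F   T   F   T   F   T   T   F   T   F   T
  4   T   F   T   T   F   T   F   T   T   T   T   F   T
  5   T   F   T   T   F   T   F   T   T   T   T   F   T
  6   T   F   T   T   F   T   T   T   T   T   T   T   T

11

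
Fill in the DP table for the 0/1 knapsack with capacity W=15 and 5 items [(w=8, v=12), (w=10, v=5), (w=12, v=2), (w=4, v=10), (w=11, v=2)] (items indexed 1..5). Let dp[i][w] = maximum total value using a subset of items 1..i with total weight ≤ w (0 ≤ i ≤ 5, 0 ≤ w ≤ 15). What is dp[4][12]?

22

i\w   0   1   2   3   4   5   6   7   8   9  10  11  12  13  14  15
  0   0   0   0   0   0   0   0   0   0   0   0   0   0   0   0   0
  1   0   0   0   0   0   0   0   0  12  12  12  12  12  12  12  12
  2   0   0   0   0   0   0   0   0  12  12  12  12  12  12  12  12
  3   0   0   0   0   0   0   0   0  12  12  12  12  12  12  12  12
  4   0   0   0   0  10  10  10  10  12  12  12  12  22  22  22  22
  5   0   0   0   0  10  10  10  10  12  12  12  12  22  22  22  22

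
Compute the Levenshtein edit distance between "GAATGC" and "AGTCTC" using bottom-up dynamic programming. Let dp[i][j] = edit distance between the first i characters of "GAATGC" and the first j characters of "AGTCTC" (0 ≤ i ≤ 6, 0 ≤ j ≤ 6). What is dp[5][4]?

   ''  A  G  T  C  T  C
''  0  1  2  3  4  5  6
 G  1  1  1  2  3  4  5
 A  2  1  2  2  3  4  5
 A  3  2  2  3  3  4  5
 T  4  3  3  2  3  3  4
 G  5  4  3  3  3  4  4
 C  6  5  4  4  3  4  4

3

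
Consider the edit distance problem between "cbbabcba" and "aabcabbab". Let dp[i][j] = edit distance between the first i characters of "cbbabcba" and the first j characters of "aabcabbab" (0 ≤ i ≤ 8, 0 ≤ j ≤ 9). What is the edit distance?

   ''  a  a  b  c  a  b  b  a  b
''  0  1  2  3  4  5  6  7  8  9
 c  1  1  2  3  3  4  5  6  7  8
 b  2  2  2  2  3  4  4  5  6  7
 b  3  3  3  2  3  4  4  4  5  6
 a  4  3  3  3  3  3  4  5  4  5
 b  5  4  4  3  4  4  3  4  5  4
 c  6  5  5  4  3  4  4  4  5  5
 b  7  6  6  5  4  4  4  4  5  5
 a  8  7  6  6  5  4  5  5  4  5

5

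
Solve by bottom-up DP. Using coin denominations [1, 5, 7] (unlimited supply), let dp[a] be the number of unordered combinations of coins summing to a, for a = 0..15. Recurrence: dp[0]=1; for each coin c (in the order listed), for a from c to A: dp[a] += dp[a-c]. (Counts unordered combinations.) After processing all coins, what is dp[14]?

6

after  coin     0     1     2     3     4     5     6     7     8     9    10    11    12    13    14    15
          1     1     1     1     1     1     1     1     1     1     1     1     1     1     1     1     1
          5     1     1     1     1     1     2     2     2     2     2     3     3     3     3     3     4
          7     1     1     1     1     1     2     2     3     3     3     4     4     5     5     6     7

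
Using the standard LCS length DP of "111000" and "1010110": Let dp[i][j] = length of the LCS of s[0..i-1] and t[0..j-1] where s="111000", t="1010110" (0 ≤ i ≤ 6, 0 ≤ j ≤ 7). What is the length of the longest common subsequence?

   ''  1  0  1  0  1  1  0
''  0  0  0  0  0  0  0  0
 1  0  1  1  1  1  1  1  1
 1  0  1  1  2  2  2  2  2
 1  0  1  1  2  2  3  3  3
 0  0  1  2  2  3  3  3  4
 0  0  1  2  2  3  3  3  4
 0  0  1  2  2  3  3  3  4

4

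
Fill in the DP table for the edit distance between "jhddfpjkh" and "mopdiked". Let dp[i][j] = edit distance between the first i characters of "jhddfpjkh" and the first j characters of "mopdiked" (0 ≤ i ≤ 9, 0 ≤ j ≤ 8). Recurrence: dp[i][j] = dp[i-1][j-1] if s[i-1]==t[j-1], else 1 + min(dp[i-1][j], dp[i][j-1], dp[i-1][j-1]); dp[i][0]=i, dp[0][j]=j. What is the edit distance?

8

   ''  m  o  p  d  i  k  e  d
''  0  1  2  3  4  5  6  7  8
 j  1  1  2  3  4  5  6  7  8
 h  2  2  2  3  4  5  6  7  8
 d  3  3  3  3  3  4  5  6  7
 d  4  4  4  4  3  4  5  6  6
 f  5  5  5  5  4  4  5  6  7
 p  6  6  6  5  5  5  5  6  7
 j  7  7  7  6  6  6  6  6  7
 k  8  8  8  7  7  7  6  7  7
 h  9  9  9  8  8  8  7  7  8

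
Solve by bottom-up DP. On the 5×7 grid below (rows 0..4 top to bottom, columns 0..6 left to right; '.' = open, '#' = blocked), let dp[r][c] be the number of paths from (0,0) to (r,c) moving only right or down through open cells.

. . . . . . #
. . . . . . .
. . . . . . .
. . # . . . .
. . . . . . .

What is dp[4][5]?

86

r\c   0   1   2   3   4   5   6
  0   1   1   1   1   1   1   0
  1   1   2   3   4   5   6   6
  2   1   3   6  10  15  21  27
  3   1   4   0  10  25  46  73
  4   1   5   5  15  40  86 159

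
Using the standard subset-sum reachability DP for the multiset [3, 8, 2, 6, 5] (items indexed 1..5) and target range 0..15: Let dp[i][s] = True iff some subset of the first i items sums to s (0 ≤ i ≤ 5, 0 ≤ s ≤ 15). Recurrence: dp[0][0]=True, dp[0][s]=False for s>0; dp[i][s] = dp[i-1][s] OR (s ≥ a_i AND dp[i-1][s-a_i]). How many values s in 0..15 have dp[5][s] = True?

13

i\s   0   1   2   3   4   5   6   7   8   9  10  11  12  13  14  15
  0   T   F   F   F   F   F   F   F   F   F   F   F   F   F   F   F
  1   T   F   F   T   F   F   F   F   F   F   F   F   F   F   F   F
  2   T   F   F   T   F   F   F   F   T   F   F   T   F   F   F   F
  3   T   F   T   T   F   T   F   F   T   F   T   T   F   T   F   F
  4   T   F   T   T   F   T   T   F   T   T   T   T   F   T   T   F
  5   T   F   T   T   F   T   T   T   T   T   T   T   F   T   T   T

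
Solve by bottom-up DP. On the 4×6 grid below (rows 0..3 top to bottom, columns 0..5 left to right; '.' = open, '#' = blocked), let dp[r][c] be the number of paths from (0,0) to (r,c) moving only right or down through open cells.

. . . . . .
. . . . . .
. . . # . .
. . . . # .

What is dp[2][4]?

r\c   0   1   2   3   4   5
  0   1   1   1   1   1   1
  1   1   2   3   4   5   6
  2   1   3   6   0   5  11
  3   1   4  10  10   0  11

5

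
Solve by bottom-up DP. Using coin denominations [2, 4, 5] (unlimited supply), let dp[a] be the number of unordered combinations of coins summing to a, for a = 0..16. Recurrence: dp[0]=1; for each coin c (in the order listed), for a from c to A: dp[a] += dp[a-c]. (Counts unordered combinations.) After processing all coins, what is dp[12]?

after  coin     0     1     2     3     4     5     6     7     8     9    10    11    12    13    14    15    16
          2     1     0     1     0     1     0     1     0     1     0     1     0     1     0     1     0     1
          4     1     0     1     0     2     0     2     0     3     0     3     0     4     0     4     0     5
          5     1     0     1     0     2     1     2     1     3     2     4     2     5     3     6     4     7

5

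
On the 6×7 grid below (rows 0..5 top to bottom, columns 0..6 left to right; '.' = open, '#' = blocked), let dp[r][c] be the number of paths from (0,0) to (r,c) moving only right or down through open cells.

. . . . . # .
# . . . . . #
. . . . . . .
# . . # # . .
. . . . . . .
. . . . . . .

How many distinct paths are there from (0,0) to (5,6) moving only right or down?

r\c   0   1   2   3   4   5   6
  0   1   1   1   1   1   0   0
  1   0   1   2   3   4   4   0
  2   0   1   3   6  10  14  14
  3   0   1   4   0   0  14  28
  4   0   1   5   5   5  19  47
  5   0   1   6  11  16  35  82

82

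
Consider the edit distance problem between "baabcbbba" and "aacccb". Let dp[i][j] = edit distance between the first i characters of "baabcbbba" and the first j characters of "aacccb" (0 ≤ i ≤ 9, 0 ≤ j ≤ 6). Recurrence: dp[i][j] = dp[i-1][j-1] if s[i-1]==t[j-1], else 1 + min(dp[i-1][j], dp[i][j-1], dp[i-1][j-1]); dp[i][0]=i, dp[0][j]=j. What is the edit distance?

   ''  a  a  c  c  c  b
''  0  1  2  3  4  5  6
 b  1  1  2  3  4  5  5
 a  2  1  1  2  3  4  5
 a  3  2  1  2  3  4  5
 b  4  3  2  2  3  4  4
 c  5  4  3  2  2  3  4
 b  6  5  4  3  3  3  3
 b  7  6  5  4  4  4  3
 b  8  7  6  5  5  5  4
 a  9  8  7  6  6  6  5

5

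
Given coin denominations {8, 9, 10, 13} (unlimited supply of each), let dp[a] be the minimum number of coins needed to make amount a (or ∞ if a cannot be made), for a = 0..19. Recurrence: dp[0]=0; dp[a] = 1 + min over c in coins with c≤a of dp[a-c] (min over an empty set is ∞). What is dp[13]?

 a  0  1  2  3  4  5  6  7  8  9 10 11 12 13 14 15 16 17 18 19
dp  0  -  -  -  -  -  -  -  1  1  1  -  -  1  -  -  2  2  2  2
(- denotes ∞ / unreachable)

1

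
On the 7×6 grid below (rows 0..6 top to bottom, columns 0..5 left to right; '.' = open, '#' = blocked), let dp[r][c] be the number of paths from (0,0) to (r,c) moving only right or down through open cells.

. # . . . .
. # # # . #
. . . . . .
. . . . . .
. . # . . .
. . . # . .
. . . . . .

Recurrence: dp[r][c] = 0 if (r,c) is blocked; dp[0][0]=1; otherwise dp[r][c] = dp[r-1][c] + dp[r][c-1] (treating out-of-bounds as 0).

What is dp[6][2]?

9

r\c   0   1   2   3   4   5
  0   1   0   0   0   0   0
  1   1   0   0   0   0   0
  2   1   1   1   1   1   1
  3   1   2   3   4   5   6
  4   1   3   0   4   9  15
  5   1   4   4   0   9  24
  6   1   5   9   9  18  42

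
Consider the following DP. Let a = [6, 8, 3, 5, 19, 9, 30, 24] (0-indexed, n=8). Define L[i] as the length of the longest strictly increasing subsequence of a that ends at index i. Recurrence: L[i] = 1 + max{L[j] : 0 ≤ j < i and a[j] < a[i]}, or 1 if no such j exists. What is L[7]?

4

   i    0    1    2    3    4    5    6    7
a[i]    6    8    3    5   19    9   30   24
L[i]    1    2    1    2    3    3    4    4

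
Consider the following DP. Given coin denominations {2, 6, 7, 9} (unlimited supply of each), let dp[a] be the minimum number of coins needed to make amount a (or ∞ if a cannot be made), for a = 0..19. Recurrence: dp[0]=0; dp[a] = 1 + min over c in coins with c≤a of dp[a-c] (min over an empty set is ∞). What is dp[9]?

 a  0  1  2  3  4  5  6  7  8  9 10 11 12 13 14 15 16 17 18 19
dp  0  -  1  -  2  -  1  1  2  1  3  2  2  2  2  2  2  3  2  3
(- denotes ∞ / unreachable)

1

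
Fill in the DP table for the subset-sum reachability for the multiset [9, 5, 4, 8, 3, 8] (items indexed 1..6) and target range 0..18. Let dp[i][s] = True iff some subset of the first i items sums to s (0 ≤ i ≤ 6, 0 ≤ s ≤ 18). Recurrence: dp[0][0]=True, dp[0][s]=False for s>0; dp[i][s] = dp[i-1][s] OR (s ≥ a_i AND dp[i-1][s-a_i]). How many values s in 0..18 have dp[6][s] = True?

15

i\s   0   1   2   3   4   5   6   7   8   9  10  11  12  13  14  15  16  17  18
  0   T   F   F   F   F   F   F   F   F   F   F   F   F   F   F   F   F   F   F
  1   T   F   F   F   F   F   F   F   F   T   F   F   F   F   F   F   F   F   F
  2   T   F   F   F   F   T   F   F   F   T   F   F   F   F   T   F   F   F   F
  3   T   F   F   F   T   T   F   F   F   T   F   F   F   T   T   F   F   F   T
  4   T   F   F   F   T   T   F   F   T   T   F   F   T   T   T   F   F   T   T
  5   T   F   F   T   T   T   F   T   T   T   F   T   T   T   T   T   T   T   T
  6   T   F   F   T   T   T   F   T   T   T   F   T   T   T   T   T   T   T   T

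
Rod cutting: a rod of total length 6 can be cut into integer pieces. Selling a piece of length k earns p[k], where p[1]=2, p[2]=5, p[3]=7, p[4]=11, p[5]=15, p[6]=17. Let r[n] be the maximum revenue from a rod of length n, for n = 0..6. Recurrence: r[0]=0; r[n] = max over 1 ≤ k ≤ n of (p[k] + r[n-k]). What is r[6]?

17

   n    0    1    2    3    4    5    6
r[n]    0    2    5    7   11   15   17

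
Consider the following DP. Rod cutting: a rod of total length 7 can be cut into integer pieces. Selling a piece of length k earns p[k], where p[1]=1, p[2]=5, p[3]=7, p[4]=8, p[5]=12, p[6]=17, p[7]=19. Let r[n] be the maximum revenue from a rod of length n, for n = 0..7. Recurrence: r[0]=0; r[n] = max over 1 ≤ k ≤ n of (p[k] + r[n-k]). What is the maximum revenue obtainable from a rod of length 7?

19

   n    0    1    2    3    4    5    6    7
r[n]    0    1    5    7   10   12   17   19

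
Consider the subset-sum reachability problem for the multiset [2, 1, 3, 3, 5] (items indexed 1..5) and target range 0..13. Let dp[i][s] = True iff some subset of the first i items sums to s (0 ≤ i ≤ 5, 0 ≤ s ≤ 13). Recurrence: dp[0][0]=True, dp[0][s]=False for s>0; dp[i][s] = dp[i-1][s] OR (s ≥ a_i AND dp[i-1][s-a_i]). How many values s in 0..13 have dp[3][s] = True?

i\s   0   1   2   3   4   5   6   7   8   9  10  11  12  13
  0   T   F   F   F   F   F   F   F   F   F   F   F   F   F
  1   T   F   T   F   F   F   F   F   F   F   F   F   F   F
  2   T   T   T   T   F   F   F   F   F   F   F   F   F   F
  3   T   T   T   T   T   T   T   F   F   F   F   F   F   F
  4   T   T   T   T   T   T   T   T   T   T   F   F   F   F
  5   T   T   T   T   T   T   T   T   T   T   T   T   T   T

7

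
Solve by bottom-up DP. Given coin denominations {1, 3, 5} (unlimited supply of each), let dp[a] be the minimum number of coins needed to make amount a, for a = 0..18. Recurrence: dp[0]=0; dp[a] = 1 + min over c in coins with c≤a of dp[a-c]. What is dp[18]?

4

 a  0  1  2  3  4  5  6  7  8  9 10 11 12 13 14 15 16 17 18
dp  0  1  2  1  2  1  2  3  2  3  2  3  4  3  4  3  4  5  4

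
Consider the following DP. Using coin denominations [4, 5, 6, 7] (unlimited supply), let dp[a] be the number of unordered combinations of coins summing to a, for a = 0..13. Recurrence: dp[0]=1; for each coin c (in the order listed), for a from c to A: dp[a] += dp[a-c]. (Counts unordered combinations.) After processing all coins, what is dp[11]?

after  coin     0     1     2     3     4     5     6     7     8     9    10    11    12    13
          4     1     0     0     0     1     0     0     0     1     0     0     0     1     0
          5     1     0     0     0     1     1     0     0     1     1     1     0     1     1
          6     1     0     0     0     1     1     1     0     1     1     2     1     2     1
          7     1     0     0     0     1     1     1     1     1     1     2     2     3     2

2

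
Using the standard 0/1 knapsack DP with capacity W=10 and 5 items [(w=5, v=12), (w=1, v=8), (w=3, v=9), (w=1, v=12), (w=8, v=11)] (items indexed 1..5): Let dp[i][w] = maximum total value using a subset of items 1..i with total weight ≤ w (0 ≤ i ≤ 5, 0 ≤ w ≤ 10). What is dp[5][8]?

32

i\w   0   1   2   3   4   5   6   7   8   9  10
  0   0   0   0   0   0   0   0   0   0   0   0
  1   0   0   0   0   0  12  12  12  12  12  12
  2   0   8   8   8   8  12  20  20  20  20  20
  3   0   8   8   9  17  17  20  20  21  29  29
  4   0  12  20  20  21  29  29  32  32  33  41
  5   0  12  20  20  21  29  29  32  32  33  41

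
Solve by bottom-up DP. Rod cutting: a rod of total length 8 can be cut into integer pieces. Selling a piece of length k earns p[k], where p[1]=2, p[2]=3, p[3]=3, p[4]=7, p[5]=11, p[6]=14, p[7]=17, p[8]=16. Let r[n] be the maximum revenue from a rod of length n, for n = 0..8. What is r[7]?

17

   n    0    1    2    3    4    5    6    7    8
r[n]    0    2    4    6    8   11   14   17   19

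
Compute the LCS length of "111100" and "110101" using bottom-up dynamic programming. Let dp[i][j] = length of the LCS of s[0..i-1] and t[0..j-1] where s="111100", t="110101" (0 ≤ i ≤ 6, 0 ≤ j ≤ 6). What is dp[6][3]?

   ''  1  1  0  1  0  1
''  0  0  0  0  0  0  0
 1  0  1  1  1  1  1  1
 1  0  1  2  2  2  2  2
 1  0  1  2  2  3  3  3
 1  0  1  2  2  3  3  4
 0  0  1  2  3  3  4  4
 0  0  1  2  3  3  4  4

3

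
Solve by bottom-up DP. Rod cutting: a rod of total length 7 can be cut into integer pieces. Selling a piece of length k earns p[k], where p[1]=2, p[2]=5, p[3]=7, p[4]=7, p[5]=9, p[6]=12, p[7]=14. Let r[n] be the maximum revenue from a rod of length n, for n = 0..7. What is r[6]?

   n    0    1    2    3    4    5    6    7
r[n]    0    2    5    7   10   12   15   17

15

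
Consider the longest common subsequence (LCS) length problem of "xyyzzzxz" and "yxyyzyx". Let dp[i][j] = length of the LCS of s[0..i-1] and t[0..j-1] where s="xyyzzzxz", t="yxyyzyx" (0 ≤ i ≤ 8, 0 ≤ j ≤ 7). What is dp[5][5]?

   ''  y  x  y  y  z  y  x
''  0  0  0  0  0  0  0  0
 x  0  0  1  1  1  1  1  1
 y  0  1  1  2  2  2  2  2
 y  0  1  1  2  3  3  3  3
 z  0  1  1  2  3  4  4  4
 z  0  1  1  2  3  4  4  4
 z  0  1  1  2  3  4  4  4
 x  0  1  2  2  3  4  4  5
 z  0  1  2  2  3  4  4  5

4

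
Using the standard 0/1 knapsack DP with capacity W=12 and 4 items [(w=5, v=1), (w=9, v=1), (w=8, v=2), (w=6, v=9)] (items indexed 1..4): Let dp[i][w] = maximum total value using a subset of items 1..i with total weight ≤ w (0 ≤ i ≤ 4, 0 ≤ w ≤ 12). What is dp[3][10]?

2

i\w   0   1   2   3   4   5   6   7   8   9  10  11  12
  0   0   0   0   0   0   0   0   0   0   0   0   0   0
  1   0   0   0   0   0   1   1   1   1   1   1   1   1
  2   0   0   0   0   0   1   1   1   1   1   1   1   1
  3   0   0   0   0   0   1   1   1   2   2   2   2   2
  4   0   0   0   0   0   1   9   9   9   9   9  10  10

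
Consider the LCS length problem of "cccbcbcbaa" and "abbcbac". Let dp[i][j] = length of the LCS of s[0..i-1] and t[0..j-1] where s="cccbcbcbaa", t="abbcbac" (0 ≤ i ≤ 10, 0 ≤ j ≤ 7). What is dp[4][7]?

   ''  a  b  b  c  b  a  c
''  0  0  0  0  0  0  0  0
 c  0  0  0  0  1  1  1  1
 c  0  0  0  0  1  1  1  2
 c  0  0  0  0  1  1  1  2
 b  0  0  1  1  1  2  2  2
 c  0  0  1  1  2  2  2  3
 b  0  0  1  2  2  3  3  3
 c  0  0  1  2  3  3  3  4
 b  0  0  1  2  3  4  4  4
 a  0  1  1  2  3  4  5  5
 a  0  1  1  2  3  4  5  5

2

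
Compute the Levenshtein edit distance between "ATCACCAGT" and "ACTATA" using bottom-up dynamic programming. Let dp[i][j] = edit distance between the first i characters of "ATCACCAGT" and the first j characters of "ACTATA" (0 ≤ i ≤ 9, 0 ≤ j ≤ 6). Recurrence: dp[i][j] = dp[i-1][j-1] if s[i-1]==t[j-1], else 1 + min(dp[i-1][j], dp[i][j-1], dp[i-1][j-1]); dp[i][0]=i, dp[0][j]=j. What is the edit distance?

6

   ''  A  C  T  A  T  A
''  0  1  2  3  4  5  6
 A  1  0  1  2  3  4  5
 T  2  1  1  1  2  3  4
 C  3  2  1  2  2  3  4
 A  4  3  2  2  2  3  3
 C  5  4  3  3  3  3  4
 C  6  5  4  4  4  4  4
 A  7  6  5  5  4  5  4
 G  8  7  6  6  5  5  5
 T  9  8  7  6  6  5  6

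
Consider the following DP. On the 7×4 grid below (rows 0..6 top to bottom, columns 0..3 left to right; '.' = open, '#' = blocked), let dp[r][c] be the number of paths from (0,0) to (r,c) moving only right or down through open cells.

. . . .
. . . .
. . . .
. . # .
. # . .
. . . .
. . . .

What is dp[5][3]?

r\c   0   1   2   3
  0   1   1   1   1
  1   1   2   3   4
  2   1   3   6  10
  3   1   4   0  10
  4   1   0   0  10
  5   1   1   1  11
  6   1   2   3  14

11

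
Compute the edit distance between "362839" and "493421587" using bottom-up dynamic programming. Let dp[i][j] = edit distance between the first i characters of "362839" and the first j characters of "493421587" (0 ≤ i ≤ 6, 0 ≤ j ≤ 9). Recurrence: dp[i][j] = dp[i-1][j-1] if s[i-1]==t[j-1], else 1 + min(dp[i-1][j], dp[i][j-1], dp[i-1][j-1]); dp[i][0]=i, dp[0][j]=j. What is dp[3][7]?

   ''  4  9  3  4  2  1  5  8  7
''  0  1  2  3  4  5  6  7  8  9
 3  1  1  2  2  3  4  5  6  7  8
 6  2  2  2  3  3  4  5  6  7  8
 2  3  3  3  3  4  3  4  5  6  7
 8  4  4  4  4  4  4  4  5  5  6
 3  5  5  5  4  5  5  5  5  6  6
 9  6  6  5  5  5  6  6  6  6  7

5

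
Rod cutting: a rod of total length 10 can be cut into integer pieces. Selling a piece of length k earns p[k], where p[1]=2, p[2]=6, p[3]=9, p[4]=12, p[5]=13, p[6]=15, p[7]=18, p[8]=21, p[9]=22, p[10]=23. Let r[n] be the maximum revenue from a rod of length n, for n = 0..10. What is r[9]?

27

   n    0    1    2    3    4    5    6    7    8    9   10
r[n]    0    2    6    9   12   15   18   21   24   27   30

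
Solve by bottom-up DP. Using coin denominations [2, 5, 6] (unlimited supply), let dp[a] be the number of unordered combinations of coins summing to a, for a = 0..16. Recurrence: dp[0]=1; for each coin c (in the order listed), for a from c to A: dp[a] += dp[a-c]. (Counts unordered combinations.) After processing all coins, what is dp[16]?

5

after  coin     0     1     2     3     4     5     6     7     8     9    10    11    12    13    14    15    16
          2     1     0     1     0     1     0     1     0     1     0     1     0     1     0     1     0     1
          5     1     0     1     0     1     1     1     1     1     1     2     1     2     1     2     2     2
          6     1     0     1     0     1     1     2     1     2     1     3     2     4     2     4     3     5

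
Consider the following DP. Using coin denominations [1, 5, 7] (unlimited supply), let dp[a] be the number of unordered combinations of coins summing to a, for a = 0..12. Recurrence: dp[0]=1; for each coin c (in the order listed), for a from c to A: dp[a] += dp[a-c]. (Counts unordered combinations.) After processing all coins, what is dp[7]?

after  coin     0     1     2     3     4     5     6     7     8     9    10    11    12
          1     1     1     1     1     1     1     1     1     1     1     1     1     1
          5     1     1     1     1     1     2     2     2     2     2     3     3     3
          7     1     1     1     1     1     2     2     3     3     3     4     4     5

3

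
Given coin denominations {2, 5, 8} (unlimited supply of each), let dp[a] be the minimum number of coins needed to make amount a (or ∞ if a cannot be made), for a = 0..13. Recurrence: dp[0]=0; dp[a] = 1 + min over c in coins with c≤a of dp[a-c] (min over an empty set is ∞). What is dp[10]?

 a  0  1  2  3  4  5  6  7  8  9 10 11 12 13
dp  0  -  1  -  2  1  3  2  1  3  2  4  3  2
(- denotes ∞ / unreachable)

2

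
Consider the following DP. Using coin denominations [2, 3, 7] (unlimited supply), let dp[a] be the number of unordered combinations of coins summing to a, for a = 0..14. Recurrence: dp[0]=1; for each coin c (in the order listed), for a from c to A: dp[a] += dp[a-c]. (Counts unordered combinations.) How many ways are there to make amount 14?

5

after  coin     0     1     2     3     4     5     6     7     8     9    10    11    12    13    14
          2     1     0     1     0     1     0     1     0     1     0     1     0     1     0     1
          3     1     0     1     1     1     1     2     1     2     2     2     2     3     2     3
          7     1     0     1     1     1     1     2     2     2     3     3     3     4     4     5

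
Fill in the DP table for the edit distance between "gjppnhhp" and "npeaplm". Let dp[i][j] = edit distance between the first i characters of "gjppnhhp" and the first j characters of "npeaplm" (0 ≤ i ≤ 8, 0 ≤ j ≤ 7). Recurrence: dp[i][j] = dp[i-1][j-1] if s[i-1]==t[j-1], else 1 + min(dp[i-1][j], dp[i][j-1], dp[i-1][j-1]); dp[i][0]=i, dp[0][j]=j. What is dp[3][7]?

6

   ''  n  p  e  a  p  l  m
''  0  1  2  3  4  5  6  7
 g  1  1  2  3  4  5  6  7
 j  2  2  2  3  4  5  6  7
 p  3  3  2  3  4  4  5  6
 p  4  4  3  3  4  4  5  6
 n  5  4  4  4  4  5  5  6
 h  6  5  5  5  5  5  6  6
 h  7  6  6  6  6  6  6  7
 p  8  7  6  7  7  6  7  7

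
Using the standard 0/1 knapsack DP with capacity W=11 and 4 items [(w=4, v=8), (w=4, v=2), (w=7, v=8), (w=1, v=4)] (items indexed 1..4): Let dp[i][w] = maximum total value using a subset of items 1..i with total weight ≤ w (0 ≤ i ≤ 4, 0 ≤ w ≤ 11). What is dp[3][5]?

i\w   0   1   2   3   4   5   6   7   8   9  10  11
  0   0   0   0   0   0   0   0   0   0   0   0   0
  1   0   0   0   0   8   8   8   8   8   8   8   8
  2   0   0   0   0   8   8   8   8  10  10  10  10
  3   0   0   0   0   8   8   8   8  10  10  10  16
  4   0   4   4   4   8  12  12  12  12  14  14  16

8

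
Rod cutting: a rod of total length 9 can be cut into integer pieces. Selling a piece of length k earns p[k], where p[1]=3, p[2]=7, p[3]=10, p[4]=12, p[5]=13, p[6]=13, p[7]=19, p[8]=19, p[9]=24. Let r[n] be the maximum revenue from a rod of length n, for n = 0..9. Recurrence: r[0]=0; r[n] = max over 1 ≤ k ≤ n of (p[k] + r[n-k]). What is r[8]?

   n    0    1    2    3    4    5    6    7    8    9
r[n]    0    3    7   10   14   17   21   24   28   31

28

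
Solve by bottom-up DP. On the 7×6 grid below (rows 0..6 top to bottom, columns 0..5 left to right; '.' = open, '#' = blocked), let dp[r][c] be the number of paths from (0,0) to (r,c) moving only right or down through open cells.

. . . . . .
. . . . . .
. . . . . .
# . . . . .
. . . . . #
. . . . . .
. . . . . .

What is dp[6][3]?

r\c   0   1   2   3   4   5
  0   1   1   1   1   1   1
  1   1   2   3   4   5   6
  2   1   3   6  10  15  21
  3   0   3   9  19  34  55
  4   0   3  12  31  65   0
  5   0   3  15  46 111 111
  6   0   3  18  64 175 286

64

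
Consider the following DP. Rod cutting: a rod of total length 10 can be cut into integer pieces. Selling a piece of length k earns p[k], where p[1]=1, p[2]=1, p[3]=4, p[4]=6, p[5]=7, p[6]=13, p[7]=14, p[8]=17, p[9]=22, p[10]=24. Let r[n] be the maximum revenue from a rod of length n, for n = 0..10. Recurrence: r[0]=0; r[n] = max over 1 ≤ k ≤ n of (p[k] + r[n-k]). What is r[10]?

   n    0    1    2    3    4    5    6    7    8    9   10
r[n]    0    1    2    4    6    7   13   14   17   22   24

24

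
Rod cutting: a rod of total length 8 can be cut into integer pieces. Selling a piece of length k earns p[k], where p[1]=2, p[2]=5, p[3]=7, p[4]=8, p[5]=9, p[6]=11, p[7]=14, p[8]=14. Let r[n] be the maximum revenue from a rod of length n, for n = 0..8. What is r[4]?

   n    0    1    2    3    4    5    6    7    8
r[n]    0    2    5    7   10   12   15   17   20

10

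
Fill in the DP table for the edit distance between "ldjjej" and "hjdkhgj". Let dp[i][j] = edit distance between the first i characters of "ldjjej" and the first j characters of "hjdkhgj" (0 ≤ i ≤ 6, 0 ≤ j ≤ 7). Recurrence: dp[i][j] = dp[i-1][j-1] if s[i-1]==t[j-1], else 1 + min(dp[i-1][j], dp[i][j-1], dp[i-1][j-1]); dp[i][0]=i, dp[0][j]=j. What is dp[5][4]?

   ''  h  j  d  k  h  g  j
''  0  1  2  3  4  5  6  7
 l  1  1  2  3  4  5  6  7
 d  2  2  2  2  3  4  5  6
 j  3  3  2  3  3  4  5  5
 j  4  4  3  3  4  4  5  5
 e  5  5  4  4  4  5  5  6
 j  6  6  5  5  5  5  6  5

4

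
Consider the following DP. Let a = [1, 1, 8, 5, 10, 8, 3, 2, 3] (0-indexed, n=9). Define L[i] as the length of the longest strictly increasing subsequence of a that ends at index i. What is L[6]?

2

   i    0    1    2    3    4    5    6    7    8
a[i]    1    1    8    5   10    8    3    2    3
L[i]    1    1    2    2    3    3    2    2    3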